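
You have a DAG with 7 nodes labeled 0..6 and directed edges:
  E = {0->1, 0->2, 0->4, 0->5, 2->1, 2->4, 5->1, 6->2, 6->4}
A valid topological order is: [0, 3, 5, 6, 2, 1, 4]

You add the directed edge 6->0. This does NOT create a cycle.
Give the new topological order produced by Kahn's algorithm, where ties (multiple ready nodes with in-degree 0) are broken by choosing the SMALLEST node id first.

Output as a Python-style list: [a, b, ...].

Answer: [3, 6, 0, 2, 4, 5, 1]

Derivation:
Old toposort: [0, 3, 5, 6, 2, 1, 4]
Added edge: 6->0
Position of 6 (3) > position of 0 (0). Must reorder: 6 must now come before 0.
Run Kahn's algorithm (break ties by smallest node id):
  initial in-degrees: [1, 3, 2, 0, 3, 1, 0]
  ready (indeg=0): [3, 6]
  pop 3: no out-edges | ready=[6] | order so far=[3]
  pop 6: indeg[0]->0; indeg[2]->1; indeg[4]->2 | ready=[0] | order so far=[3, 6]
  pop 0: indeg[1]->2; indeg[2]->0; indeg[4]->1; indeg[5]->0 | ready=[2, 5] | order so far=[3, 6, 0]
  pop 2: indeg[1]->1; indeg[4]->0 | ready=[4, 5] | order so far=[3, 6, 0, 2]
  pop 4: no out-edges | ready=[5] | order so far=[3, 6, 0, 2, 4]
  pop 5: indeg[1]->0 | ready=[1] | order so far=[3, 6, 0, 2, 4, 5]
  pop 1: no out-edges | ready=[] | order so far=[3, 6, 0, 2, 4, 5, 1]
  Result: [3, 6, 0, 2, 4, 5, 1]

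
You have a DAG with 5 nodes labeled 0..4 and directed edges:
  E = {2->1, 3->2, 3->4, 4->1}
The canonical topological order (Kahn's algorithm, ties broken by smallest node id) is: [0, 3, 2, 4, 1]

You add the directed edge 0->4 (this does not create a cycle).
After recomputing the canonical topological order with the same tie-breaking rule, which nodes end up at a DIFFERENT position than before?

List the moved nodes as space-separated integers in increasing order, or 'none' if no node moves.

Answer: none

Derivation:
Old toposort: [0, 3, 2, 4, 1]
Added edge 0->4
Recompute Kahn (smallest-id tiebreak):
  initial in-degrees: [0, 2, 1, 0, 2]
  ready (indeg=0): [0, 3]
  pop 0: indeg[4]->1 | ready=[3] | order so far=[0]
  pop 3: indeg[2]->0; indeg[4]->0 | ready=[2, 4] | order so far=[0, 3]
  pop 2: indeg[1]->1 | ready=[4] | order so far=[0, 3, 2]
  pop 4: indeg[1]->0 | ready=[1] | order so far=[0, 3, 2, 4]
  pop 1: no out-edges | ready=[] | order so far=[0, 3, 2, 4, 1]
New canonical toposort: [0, 3, 2, 4, 1]
Compare positions:
  Node 0: index 0 -> 0 (same)
  Node 1: index 4 -> 4 (same)
  Node 2: index 2 -> 2 (same)
  Node 3: index 1 -> 1 (same)
  Node 4: index 3 -> 3 (same)
Nodes that changed position: none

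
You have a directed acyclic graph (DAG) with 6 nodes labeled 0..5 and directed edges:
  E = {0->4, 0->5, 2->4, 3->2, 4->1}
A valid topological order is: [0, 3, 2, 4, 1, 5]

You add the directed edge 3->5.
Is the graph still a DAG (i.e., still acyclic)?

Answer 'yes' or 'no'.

Given toposort: [0, 3, 2, 4, 1, 5]
Position of 3: index 1; position of 5: index 5
New edge 3->5: forward
Forward edge: respects the existing order. Still a DAG, same toposort still valid.
Still a DAG? yes

Answer: yes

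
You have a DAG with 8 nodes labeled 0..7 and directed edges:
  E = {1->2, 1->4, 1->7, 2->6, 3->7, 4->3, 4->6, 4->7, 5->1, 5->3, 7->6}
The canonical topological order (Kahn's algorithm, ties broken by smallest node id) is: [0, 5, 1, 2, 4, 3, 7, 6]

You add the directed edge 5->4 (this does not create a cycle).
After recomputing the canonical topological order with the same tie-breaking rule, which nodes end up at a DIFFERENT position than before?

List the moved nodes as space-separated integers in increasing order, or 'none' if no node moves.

Old toposort: [0, 5, 1, 2, 4, 3, 7, 6]
Added edge 5->4
Recompute Kahn (smallest-id tiebreak):
  initial in-degrees: [0, 1, 1, 2, 2, 0, 3, 3]
  ready (indeg=0): [0, 5]
  pop 0: no out-edges | ready=[5] | order so far=[0]
  pop 5: indeg[1]->0; indeg[3]->1; indeg[4]->1 | ready=[1] | order so far=[0, 5]
  pop 1: indeg[2]->0; indeg[4]->0; indeg[7]->2 | ready=[2, 4] | order so far=[0, 5, 1]
  pop 2: indeg[6]->2 | ready=[4] | order so far=[0, 5, 1, 2]
  pop 4: indeg[3]->0; indeg[6]->1; indeg[7]->1 | ready=[3] | order so far=[0, 5, 1, 2, 4]
  pop 3: indeg[7]->0 | ready=[7] | order so far=[0, 5, 1, 2, 4, 3]
  pop 7: indeg[6]->0 | ready=[6] | order so far=[0, 5, 1, 2, 4, 3, 7]
  pop 6: no out-edges | ready=[] | order so far=[0, 5, 1, 2, 4, 3, 7, 6]
New canonical toposort: [0, 5, 1, 2, 4, 3, 7, 6]
Compare positions:
  Node 0: index 0 -> 0 (same)
  Node 1: index 2 -> 2 (same)
  Node 2: index 3 -> 3 (same)
  Node 3: index 5 -> 5 (same)
  Node 4: index 4 -> 4 (same)
  Node 5: index 1 -> 1 (same)
  Node 6: index 7 -> 7 (same)
  Node 7: index 6 -> 6 (same)
Nodes that changed position: none

Answer: none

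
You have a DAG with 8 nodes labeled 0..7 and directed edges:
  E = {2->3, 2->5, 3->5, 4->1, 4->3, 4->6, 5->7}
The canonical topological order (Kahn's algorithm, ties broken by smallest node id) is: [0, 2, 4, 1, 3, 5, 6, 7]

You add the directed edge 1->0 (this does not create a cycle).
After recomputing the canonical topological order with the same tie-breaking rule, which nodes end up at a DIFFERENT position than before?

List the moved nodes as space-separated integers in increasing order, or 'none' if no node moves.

Old toposort: [0, 2, 4, 1, 3, 5, 6, 7]
Added edge 1->0
Recompute Kahn (smallest-id tiebreak):
  initial in-degrees: [1, 1, 0, 2, 0, 2, 1, 1]
  ready (indeg=0): [2, 4]
  pop 2: indeg[3]->1; indeg[5]->1 | ready=[4] | order so far=[2]
  pop 4: indeg[1]->0; indeg[3]->0; indeg[6]->0 | ready=[1, 3, 6] | order so far=[2, 4]
  pop 1: indeg[0]->0 | ready=[0, 3, 6] | order so far=[2, 4, 1]
  pop 0: no out-edges | ready=[3, 6] | order so far=[2, 4, 1, 0]
  pop 3: indeg[5]->0 | ready=[5, 6] | order so far=[2, 4, 1, 0, 3]
  pop 5: indeg[7]->0 | ready=[6, 7] | order so far=[2, 4, 1, 0, 3, 5]
  pop 6: no out-edges | ready=[7] | order so far=[2, 4, 1, 0, 3, 5, 6]
  pop 7: no out-edges | ready=[] | order so far=[2, 4, 1, 0, 3, 5, 6, 7]
New canonical toposort: [2, 4, 1, 0, 3, 5, 6, 7]
Compare positions:
  Node 0: index 0 -> 3 (moved)
  Node 1: index 3 -> 2 (moved)
  Node 2: index 1 -> 0 (moved)
  Node 3: index 4 -> 4 (same)
  Node 4: index 2 -> 1 (moved)
  Node 5: index 5 -> 5 (same)
  Node 6: index 6 -> 6 (same)
  Node 7: index 7 -> 7 (same)
Nodes that changed position: 0 1 2 4

Answer: 0 1 2 4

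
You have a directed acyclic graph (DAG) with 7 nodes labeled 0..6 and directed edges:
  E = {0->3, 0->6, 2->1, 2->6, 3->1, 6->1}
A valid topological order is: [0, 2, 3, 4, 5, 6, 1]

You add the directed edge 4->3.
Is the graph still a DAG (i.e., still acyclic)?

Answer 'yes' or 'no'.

Answer: yes

Derivation:
Given toposort: [0, 2, 3, 4, 5, 6, 1]
Position of 4: index 3; position of 3: index 2
New edge 4->3: backward (u after v in old order)
Backward edge: old toposort is now invalid. Check if this creates a cycle.
Does 3 already reach 4? Reachable from 3: [1, 3]. NO -> still a DAG (reorder needed).
Still a DAG? yes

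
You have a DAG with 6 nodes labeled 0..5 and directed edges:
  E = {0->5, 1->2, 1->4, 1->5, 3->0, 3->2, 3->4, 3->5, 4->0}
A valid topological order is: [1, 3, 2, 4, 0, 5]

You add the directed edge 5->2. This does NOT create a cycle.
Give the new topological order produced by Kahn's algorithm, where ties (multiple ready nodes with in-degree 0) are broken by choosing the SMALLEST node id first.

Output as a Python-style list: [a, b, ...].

Old toposort: [1, 3, 2, 4, 0, 5]
Added edge: 5->2
Position of 5 (5) > position of 2 (2). Must reorder: 5 must now come before 2.
Run Kahn's algorithm (break ties by smallest node id):
  initial in-degrees: [2, 0, 3, 0, 2, 3]
  ready (indeg=0): [1, 3]
  pop 1: indeg[2]->2; indeg[4]->1; indeg[5]->2 | ready=[3] | order so far=[1]
  pop 3: indeg[0]->1; indeg[2]->1; indeg[4]->0; indeg[5]->1 | ready=[4] | order so far=[1, 3]
  pop 4: indeg[0]->0 | ready=[0] | order so far=[1, 3, 4]
  pop 0: indeg[5]->0 | ready=[5] | order so far=[1, 3, 4, 0]
  pop 5: indeg[2]->0 | ready=[2] | order so far=[1, 3, 4, 0, 5]
  pop 2: no out-edges | ready=[] | order so far=[1, 3, 4, 0, 5, 2]
  Result: [1, 3, 4, 0, 5, 2]

Answer: [1, 3, 4, 0, 5, 2]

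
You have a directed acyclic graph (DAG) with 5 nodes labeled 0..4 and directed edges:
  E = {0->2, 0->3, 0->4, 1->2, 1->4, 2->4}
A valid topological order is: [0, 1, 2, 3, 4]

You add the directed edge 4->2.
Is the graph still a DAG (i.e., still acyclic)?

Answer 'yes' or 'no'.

Answer: no

Derivation:
Given toposort: [0, 1, 2, 3, 4]
Position of 4: index 4; position of 2: index 2
New edge 4->2: backward (u after v in old order)
Backward edge: old toposort is now invalid. Check if this creates a cycle.
Does 2 already reach 4? Reachable from 2: [2, 4]. YES -> cycle!
Still a DAG? no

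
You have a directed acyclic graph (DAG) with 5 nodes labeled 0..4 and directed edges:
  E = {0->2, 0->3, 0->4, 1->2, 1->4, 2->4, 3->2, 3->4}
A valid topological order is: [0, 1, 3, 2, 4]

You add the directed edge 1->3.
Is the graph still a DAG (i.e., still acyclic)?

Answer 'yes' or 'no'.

Given toposort: [0, 1, 3, 2, 4]
Position of 1: index 1; position of 3: index 2
New edge 1->3: forward
Forward edge: respects the existing order. Still a DAG, same toposort still valid.
Still a DAG? yes

Answer: yes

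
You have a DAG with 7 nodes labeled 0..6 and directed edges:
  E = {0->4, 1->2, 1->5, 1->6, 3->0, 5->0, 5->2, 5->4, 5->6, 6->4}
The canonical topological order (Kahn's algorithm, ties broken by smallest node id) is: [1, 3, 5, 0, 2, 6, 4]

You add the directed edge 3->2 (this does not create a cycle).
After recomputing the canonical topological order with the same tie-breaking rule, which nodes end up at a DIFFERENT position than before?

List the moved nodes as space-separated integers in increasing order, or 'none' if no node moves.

Old toposort: [1, 3, 5, 0, 2, 6, 4]
Added edge 3->2
Recompute Kahn (smallest-id tiebreak):
  initial in-degrees: [2, 0, 3, 0, 3, 1, 2]
  ready (indeg=0): [1, 3]
  pop 1: indeg[2]->2; indeg[5]->0; indeg[6]->1 | ready=[3, 5] | order so far=[1]
  pop 3: indeg[0]->1; indeg[2]->1 | ready=[5] | order so far=[1, 3]
  pop 5: indeg[0]->0; indeg[2]->0; indeg[4]->2; indeg[6]->0 | ready=[0, 2, 6] | order so far=[1, 3, 5]
  pop 0: indeg[4]->1 | ready=[2, 6] | order so far=[1, 3, 5, 0]
  pop 2: no out-edges | ready=[6] | order so far=[1, 3, 5, 0, 2]
  pop 6: indeg[4]->0 | ready=[4] | order so far=[1, 3, 5, 0, 2, 6]
  pop 4: no out-edges | ready=[] | order so far=[1, 3, 5, 0, 2, 6, 4]
New canonical toposort: [1, 3, 5, 0, 2, 6, 4]
Compare positions:
  Node 0: index 3 -> 3 (same)
  Node 1: index 0 -> 0 (same)
  Node 2: index 4 -> 4 (same)
  Node 3: index 1 -> 1 (same)
  Node 4: index 6 -> 6 (same)
  Node 5: index 2 -> 2 (same)
  Node 6: index 5 -> 5 (same)
Nodes that changed position: none

Answer: none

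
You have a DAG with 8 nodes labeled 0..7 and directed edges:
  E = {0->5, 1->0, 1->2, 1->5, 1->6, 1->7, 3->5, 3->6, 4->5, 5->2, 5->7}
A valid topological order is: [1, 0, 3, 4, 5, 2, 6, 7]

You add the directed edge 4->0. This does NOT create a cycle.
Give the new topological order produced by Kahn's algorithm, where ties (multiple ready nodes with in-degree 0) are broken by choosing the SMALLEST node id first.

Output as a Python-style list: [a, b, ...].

Answer: [1, 3, 4, 0, 5, 2, 6, 7]

Derivation:
Old toposort: [1, 0, 3, 4, 5, 2, 6, 7]
Added edge: 4->0
Position of 4 (3) > position of 0 (1). Must reorder: 4 must now come before 0.
Run Kahn's algorithm (break ties by smallest node id):
  initial in-degrees: [2, 0, 2, 0, 0, 4, 2, 2]
  ready (indeg=0): [1, 3, 4]
  pop 1: indeg[0]->1; indeg[2]->1; indeg[5]->3; indeg[6]->1; indeg[7]->1 | ready=[3, 4] | order so far=[1]
  pop 3: indeg[5]->2; indeg[6]->0 | ready=[4, 6] | order so far=[1, 3]
  pop 4: indeg[0]->0; indeg[5]->1 | ready=[0, 6] | order so far=[1, 3, 4]
  pop 0: indeg[5]->0 | ready=[5, 6] | order so far=[1, 3, 4, 0]
  pop 5: indeg[2]->0; indeg[7]->0 | ready=[2, 6, 7] | order so far=[1, 3, 4, 0, 5]
  pop 2: no out-edges | ready=[6, 7] | order so far=[1, 3, 4, 0, 5, 2]
  pop 6: no out-edges | ready=[7] | order so far=[1, 3, 4, 0, 5, 2, 6]
  pop 7: no out-edges | ready=[] | order so far=[1, 3, 4, 0, 5, 2, 6, 7]
  Result: [1, 3, 4, 0, 5, 2, 6, 7]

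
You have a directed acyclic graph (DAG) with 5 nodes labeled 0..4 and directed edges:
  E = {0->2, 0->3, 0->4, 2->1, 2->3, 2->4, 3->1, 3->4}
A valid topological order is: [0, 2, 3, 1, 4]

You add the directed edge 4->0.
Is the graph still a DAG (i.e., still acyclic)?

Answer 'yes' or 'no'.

Answer: no

Derivation:
Given toposort: [0, 2, 3, 1, 4]
Position of 4: index 4; position of 0: index 0
New edge 4->0: backward (u after v in old order)
Backward edge: old toposort is now invalid. Check if this creates a cycle.
Does 0 already reach 4? Reachable from 0: [0, 1, 2, 3, 4]. YES -> cycle!
Still a DAG? no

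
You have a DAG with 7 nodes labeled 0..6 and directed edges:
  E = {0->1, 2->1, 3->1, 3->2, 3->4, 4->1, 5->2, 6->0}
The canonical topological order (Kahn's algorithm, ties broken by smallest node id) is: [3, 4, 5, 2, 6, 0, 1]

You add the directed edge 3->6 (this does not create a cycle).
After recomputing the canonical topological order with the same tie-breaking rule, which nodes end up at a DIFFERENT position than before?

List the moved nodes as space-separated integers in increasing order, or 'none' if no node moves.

Old toposort: [3, 4, 5, 2, 6, 0, 1]
Added edge 3->6
Recompute Kahn (smallest-id tiebreak):
  initial in-degrees: [1, 4, 2, 0, 1, 0, 1]
  ready (indeg=0): [3, 5]
  pop 3: indeg[1]->3; indeg[2]->1; indeg[4]->0; indeg[6]->0 | ready=[4, 5, 6] | order so far=[3]
  pop 4: indeg[1]->2 | ready=[5, 6] | order so far=[3, 4]
  pop 5: indeg[2]->0 | ready=[2, 6] | order so far=[3, 4, 5]
  pop 2: indeg[1]->1 | ready=[6] | order so far=[3, 4, 5, 2]
  pop 6: indeg[0]->0 | ready=[0] | order so far=[3, 4, 5, 2, 6]
  pop 0: indeg[1]->0 | ready=[1] | order so far=[3, 4, 5, 2, 6, 0]
  pop 1: no out-edges | ready=[] | order so far=[3, 4, 5, 2, 6, 0, 1]
New canonical toposort: [3, 4, 5, 2, 6, 0, 1]
Compare positions:
  Node 0: index 5 -> 5 (same)
  Node 1: index 6 -> 6 (same)
  Node 2: index 3 -> 3 (same)
  Node 3: index 0 -> 0 (same)
  Node 4: index 1 -> 1 (same)
  Node 5: index 2 -> 2 (same)
  Node 6: index 4 -> 4 (same)
Nodes that changed position: none

Answer: none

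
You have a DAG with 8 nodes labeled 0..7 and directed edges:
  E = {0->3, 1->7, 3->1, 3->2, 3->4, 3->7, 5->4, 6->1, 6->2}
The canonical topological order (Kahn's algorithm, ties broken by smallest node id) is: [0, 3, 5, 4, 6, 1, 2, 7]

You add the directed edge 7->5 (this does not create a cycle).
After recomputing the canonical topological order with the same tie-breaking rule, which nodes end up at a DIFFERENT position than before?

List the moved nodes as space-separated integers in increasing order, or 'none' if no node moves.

Answer: 1 2 4 5 6 7

Derivation:
Old toposort: [0, 3, 5, 4, 6, 1, 2, 7]
Added edge 7->5
Recompute Kahn (smallest-id tiebreak):
  initial in-degrees: [0, 2, 2, 1, 2, 1, 0, 2]
  ready (indeg=0): [0, 6]
  pop 0: indeg[3]->0 | ready=[3, 6] | order so far=[0]
  pop 3: indeg[1]->1; indeg[2]->1; indeg[4]->1; indeg[7]->1 | ready=[6] | order so far=[0, 3]
  pop 6: indeg[1]->0; indeg[2]->0 | ready=[1, 2] | order so far=[0, 3, 6]
  pop 1: indeg[7]->0 | ready=[2, 7] | order so far=[0, 3, 6, 1]
  pop 2: no out-edges | ready=[7] | order so far=[0, 3, 6, 1, 2]
  pop 7: indeg[5]->0 | ready=[5] | order so far=[0, 3, 6, 1, 2, 7]
  pop 5: indeg[4]->0 | ready=[4] | order so far=[0, 3, 6, 1, 2, 7, 5]
  pop 4: no out-edges | ready=[] | order so far=[0, 3, 6, 1, 2, 7, 5, 4]
New canonical toposort: [0, 3, 6, 1, 2, 7, 5, 4]
Compare positions:
  Node 0: index 0 -> 0 (same)
  Node 1: index 5 -> 3 (moved)
  Node 2: index 6 -> 4 (moved)
  Node 3: index 1 -> 1 (same)
  Node 4: index 3 -> 7 (moved)
  Node 5: index 2 -> 6 (moved)
  Node 6: index 4 -> 2 (moved)
  Node 7: index 7 -> 5 (moved)
Nodes that changed position: 1 2 4 5 6 7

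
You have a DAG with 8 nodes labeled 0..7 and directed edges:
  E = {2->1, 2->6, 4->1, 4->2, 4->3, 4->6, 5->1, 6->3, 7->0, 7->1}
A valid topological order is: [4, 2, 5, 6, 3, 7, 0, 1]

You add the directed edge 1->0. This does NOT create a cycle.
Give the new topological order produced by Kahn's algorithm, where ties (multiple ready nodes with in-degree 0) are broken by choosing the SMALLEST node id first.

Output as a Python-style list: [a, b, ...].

Answer: [4, 2, 5, 6, 3, 7, 1, 0]

Derivation:
Old toposort: [4, 2, 5, 6, 3, 7, 0, 1]
Added edge: 1->0
Position of 1 (7) > position of 0 (6). Must reorder: 1 must now come before 0.
Run Kahn's algorithm (break ties by smallest node id):
  initial in-degrees: [2, 4, 1, 2, 0, 0, 2, 0]
  ready (indeg=0): [4, 5, 7]
  pop 4: indeg[1]->3; indeg[2]->0; indeg[3]->1; indeg[6]->1 | ready=[2, 5, 7] | order so far=[4]
  pop 2: indeg[1]->2; indeg[6]->0 | ready=[5, 6, 7] | order so far=[4, 2]
  pop 5: indeg[1]->1 | ready=[6, 7] | order so far=[4, 2, 5]
  pop 6: indeg[3]->0 | ready=[3, 7] | order so far=[4, 2, 5, 6]
  pop 3: no out-edges | ready=[7] | order so far=[4, 2, 5, 6, 3]
  pop 7: indeg[0]->1; indeg[1]->0 | ready=[1] | order so far=[4, 2, 5, 6, 3, 7]
  pop 1: indeg[0]->0 | ready=[0] | order so far=[4, 2, 5, 6, 3, 7, 1]
  pop 0: no out-edges | ready=[] | order so far=[4, 2, 5, 6, 3, 7, 1, 0]
  Result: [4, 2, 5, 6, 3, 7, 1, 0]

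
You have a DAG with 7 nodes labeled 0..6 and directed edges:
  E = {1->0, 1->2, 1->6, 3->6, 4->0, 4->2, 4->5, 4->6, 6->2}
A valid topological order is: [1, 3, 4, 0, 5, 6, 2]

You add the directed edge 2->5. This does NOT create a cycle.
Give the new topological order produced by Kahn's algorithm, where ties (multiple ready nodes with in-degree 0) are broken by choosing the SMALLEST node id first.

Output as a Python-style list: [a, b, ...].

Old toposort: [1, 3, 4, 0, 5, 6, 2]
Added edge: 2->5
Position of 2 (6) > position of 5 (4). Must reorder: 2 must now come before 5.
Run Kahn's algorithm (break ties by smallest node id):
  initial in-degrees: [2, 0, 3, 0, 0, 2, 3]
  ready (indeg=0): [1, 3, 4]
  pop 1: indeg[0]->1; indeg[2]->2; indeg[6]->2 | ready=[3, 4] | order so far=[1]
  pop 3: indeg[6]->1 | ready=[4] | order so far=[1, 3]
  pop 4: indeg[0]->0; indeg[2]->1; indeg[5]->1; indeg[6]->0 | ready=[0, 6] | order so far=[1, 3, 4]
  pop 0: no out-edges | ready=[6] | order so far=[1, 3, 4, 0]
  pop 6: indeg[2]->0 | ready=[2] | order so far=[1, 3, 4, 0, 6]
  pop 2: indeg[5]->0 | ready=[5] | order so far=[1, 3, 4, 0, 6, 2]
  pop 5: no out-edges | ready=[] | order so far=[1, 3, 4, 0, 6, 2, 5]
  Result: [1, 3, 4, 0, 6, 2, 5]

Answer: [1, 3, 4, 0, 6, 2, 5]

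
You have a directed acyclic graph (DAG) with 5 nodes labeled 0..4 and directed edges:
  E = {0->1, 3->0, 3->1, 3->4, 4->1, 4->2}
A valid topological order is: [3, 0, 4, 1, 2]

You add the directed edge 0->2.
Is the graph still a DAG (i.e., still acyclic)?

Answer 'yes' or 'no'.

Answer: yes

Derivation:
Given toposort: [3, 0, 4, 1, 2]
Position of 0: index 1; position of 2: index 4
New edge 0->2: forward
Forward edge: respects the existing order. Still a DAG, same toposort still valid.
Still a DAG? yes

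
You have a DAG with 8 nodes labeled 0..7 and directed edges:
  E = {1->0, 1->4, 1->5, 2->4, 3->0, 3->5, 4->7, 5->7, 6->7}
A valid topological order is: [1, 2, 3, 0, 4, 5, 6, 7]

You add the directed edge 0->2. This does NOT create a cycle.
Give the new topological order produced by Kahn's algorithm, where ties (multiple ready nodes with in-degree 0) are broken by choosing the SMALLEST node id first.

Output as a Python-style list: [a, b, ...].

Answer: [1, 3, 0, 2, 4, 5, 6, 7]

Derivation:
Old toposort: [1, 2, 3, 0, 4, 5, 6, 7]
Added edge: 0->2
Position of 0 (3) > position of 2 (1). Must reorder: 0 must now come before 2.
Run Kahn's algorithm (break ties by smallest node id):
  initial in-degrees: [2, 0, 1, 0, 2, 2, 0, 3]
  ready (indeg=0): [1, 3, 6]
  pop 1: indeg[0]->1; indeg[4]->1; indeg[5]->1 | ready=[3, 6] | order so far=[1]
  pop 3: indeg[0]->0; indeg[5]->0 | ready=[0, 5, 6] | order so far=[1, 3]
  pop 0: indeg[2]->0 | ready=[2, 5, 6] | order so far=[1, 3, 0]
  pop 2: indeg[4]->0 | ready=[4, 5, 6] | order so far=[1, 3, 0, 2]
  pop 4: indeg[7]->2 | ready=[5, 6] | order so far=[1, 3, 0, 2, 4]
  pop 5: indeg[7]->1 | ready=[6] | order so far=[1, 3, 0, 2, 4, 5]
  pop 6: indeg[7]->0 | ready=[7] | order so far=[1, 3, 0, 2, 4, 5, 6]
  pop 7: no out-edges | ready=[] | order so far=[1, 3, 0, 2, 4, 5, 6, 7]
  Result: [1, 3, 0, 2, 4, 5, 6, 7]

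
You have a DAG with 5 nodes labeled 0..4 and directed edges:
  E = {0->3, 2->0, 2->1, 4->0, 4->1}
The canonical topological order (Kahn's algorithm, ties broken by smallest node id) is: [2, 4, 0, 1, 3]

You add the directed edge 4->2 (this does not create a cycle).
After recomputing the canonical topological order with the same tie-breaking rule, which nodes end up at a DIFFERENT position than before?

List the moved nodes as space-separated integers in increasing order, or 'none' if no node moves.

Old toposort: [2, 4, 0, 1, 3]
Added edge 4->2
Recompute Kahn (smallest-id tiebreak):
  initial in-degrees: [2, 2, 1, 1, 0]
  ready (indeg=0): [4]
  pop 4: indeg[0]->1; indeg[1]->1; indeg[2]->0 | ready=[2] | order so far=[4]
  pop 2: indeg[0]->0; indeg[1]->0 | ready=[0, 1] | order so far=[4, 2]
  pop 0: indeg[3]->0 | ready=[1, 3] | order so far=[4, 2, 0]
  pop 1: no out-edges | ready=[3] | order so far=[4, 2, 0, 1]
  pop 3: no out-edges | ready=[] | order so far=[4, 2, 0, 1, 3]
New canonical toposort: [4, 2, 0, 1, 3]
Compare positions:
  Node 0: index 2 -> 2 (same)
  Node 1: index 3 -> 3 (same)
  Node 2: index 0 -> 1 (moved)
  Node 3: index 4 -> 4 (same)
  Node 4: index 1 -> 0 (moved)
Nodes that changed position: 2 4

Answer: 2 4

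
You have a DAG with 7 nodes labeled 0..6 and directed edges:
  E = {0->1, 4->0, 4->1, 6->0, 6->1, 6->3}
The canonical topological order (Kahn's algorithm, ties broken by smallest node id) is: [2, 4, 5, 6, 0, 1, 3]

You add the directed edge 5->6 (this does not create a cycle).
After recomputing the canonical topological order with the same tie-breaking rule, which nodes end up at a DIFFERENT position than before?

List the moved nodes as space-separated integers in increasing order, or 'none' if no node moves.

Old toposort: [2, 4, 5, 6, 0, 1, 3]
Added edge 5->6
Recompute Kahn (smallest-id tiebreak):
  initial in-degrees: [2, 3, 0, 1, 0, 0, 1]
  ready (indeg=0): [2, 4, 5]
  pop 2: no out-edges | ready=[4, 5] | order so far=[2]
  pop 4: indeg[0]->1; indeg[1]->2 | ready=[5] | order so far=[2, 4]
  pop 5: indeg[6]->0 | ready=[6] | order so far=[2, 4, 5]
  pop 6: indeg[0]->0; indeg[1]->1; indeg[3]->0 | ready=[0, 3] | order so far=[2, 4, 5, 6]
  pop 0: indeg[1]->0 | ready=[1, 3] | order so far=[2, 4, 5, 6, 0]
  pop 1: no out-edges | ready=[3] | order so far=[2, 4, 5, 6, 0, 1]
  pop 3: no out-edges | ready=[] | order so far=[2, 4, 5, 6, 0, 1, 3]
New canonical toposort: [2, 4, 5, 6, 0, 1, 3]
Compare positions:
  Node 0: index 4 -> 4 (same)
  Node 1: index 5 -> 5 (same)
  Node 2: index 0 -> 0 (same)
  Node 3: index 6 -> 6 (same)
  Node 4: index 1 -> 1 (same)
  Node 5: index 2 -> 2 (same)
  Node 6: index 3 -> 3 (same)
Nodes that changed position: none

Answer: none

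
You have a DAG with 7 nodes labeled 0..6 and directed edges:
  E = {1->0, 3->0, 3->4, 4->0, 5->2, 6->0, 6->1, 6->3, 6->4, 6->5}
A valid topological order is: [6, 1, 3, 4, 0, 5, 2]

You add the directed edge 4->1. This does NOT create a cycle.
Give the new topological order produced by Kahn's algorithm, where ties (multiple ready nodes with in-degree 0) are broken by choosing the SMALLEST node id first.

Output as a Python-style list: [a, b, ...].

Answer: [6, 3, 4, 1, 0, 5, 2]

Derivation:
Old toposort: [6, 1, 3, 4, 0, 5, 2]
Added edge: 4->1
Position of 4 (3) > position of 1 (1). Must reorder: 4 must now come before 1.
Run Kahn's algorithm (break ties by smallest node id):
  initial in-degrees: [4, 2, 1, 1, 2, 1, 0]
  ready (indeg=0): [6]
  pop 6: indeg[0]->3; indeg[1]->1; indeg[3]->0; indeg[4]->1; indeg[5]->0 | ready=[3, 5] | order so far=[6]
  pop 3: indeg[0]->2; indeg[4]->0 | ready=[4, 5] | order so far=[6, 3]
  pop 4: indeg[0]->1; indeg[1]->0 | ready=[1, 5] | order so far=[6, 3, 4]
  pop 1: indeg[0]->0 | ready=[0, 5] | order so far=[6, 3, 4, 1]
  pop 0: no out-edges | ready=[5] | order so far=[6, 3, 4, 1, 0]
  pop 5: indeg[2]->0 | ready=[2] | order so far=[6, 3, 4, 1, 0, 5]
  pop 2: no out-edges | ready=[] | order so far=[6, 3, 4, 1, 0, 5, 2]
  Result: [6, 3, 4, 1, 0, 5, 2]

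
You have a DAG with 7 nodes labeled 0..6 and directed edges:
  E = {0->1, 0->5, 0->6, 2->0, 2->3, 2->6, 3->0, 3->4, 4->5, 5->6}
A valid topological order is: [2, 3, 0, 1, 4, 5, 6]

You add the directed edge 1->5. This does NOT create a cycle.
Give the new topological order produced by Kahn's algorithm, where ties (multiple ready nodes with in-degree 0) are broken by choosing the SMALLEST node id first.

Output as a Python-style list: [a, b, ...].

Answer: [2, 3, 0, 1, 4, 5, 6]

Derivation:
Old toposort: [2, 3, 0, 1, 4, 5, 6]
Added edge: 1->5
Position of 1 (3) < position of 5 (5). Old order still valid.
Run Kahn's algorithm (break ties by smallest node id):
  initial in-degrees: [2, 1, 0, 1, 1, 3, 3]
  ready (indeg=0): [2]
  pop 2: indeg[0]->1; indeg[3]->0; indeg[6]->2 | ready=[3] | order so far=[2]
  pop 3: indeg[0]->0; indeg[4]->0 | ready=[0, 4] | order so far=[2, 3]
  pop 0: indeg[1]->0; indeg[5]->2; indeg[6]->1 | ready=[1, 4] | order so far=[2, 3, 0]
  pop 1: indeg[5]->1 | ready=[4] | order so far=[2, 3, 0, 1]
  pop 4: indeg[5]->0 | ready=[5] | order so far=[2, 3, 0, 1, 4]
  pop 5: indeg[6]->0 | ready=[6] | order so far=[2, 3, 0, 1, 4, 5]
  pop 6: no out-edges | ready=[] | order so far=[2, 3, 0, 1, 4, 5, 6]
  Result: [2, 3, 0, 1, 4, 5, 6]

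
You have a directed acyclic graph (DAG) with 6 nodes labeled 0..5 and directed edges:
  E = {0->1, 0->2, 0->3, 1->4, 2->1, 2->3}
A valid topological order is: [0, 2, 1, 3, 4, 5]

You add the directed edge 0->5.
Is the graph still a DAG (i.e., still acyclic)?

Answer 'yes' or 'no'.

Given toposort: [0, 2, 1, 3, 4, 5]
Position of 0: index 0; position of 5: index 5
New edge 0->5: forward
Forward edge: respects the existing order. Still a DAG, same toposort still valid.
Still a DAG? yes

Answer: yes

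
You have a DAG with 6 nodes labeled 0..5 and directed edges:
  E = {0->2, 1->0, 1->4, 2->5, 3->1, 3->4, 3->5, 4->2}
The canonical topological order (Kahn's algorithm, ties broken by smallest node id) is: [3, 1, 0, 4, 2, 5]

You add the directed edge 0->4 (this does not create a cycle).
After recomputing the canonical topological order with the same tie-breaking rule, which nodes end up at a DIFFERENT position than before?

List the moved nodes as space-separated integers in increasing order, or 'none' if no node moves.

Old toposort: [3, 1, 0, 4, 2, 5]
Added edge 0->4
Recompute Kahn (smallest-id tiebreak):
  initial in-degrees: [1, 1, 2, 0, 3, 2]
  ready (indeg=0): [3]
  pop 3: indeg[1]->0; indeg[4]->2; indeg[5]->1 | ready=[1] | order so far=[3]
  pop 1: indeg[0]->0; indeg[4]->1 | ready=[0] | order so far=[3, 1]
  pop 0: indeg[2]->1; indeg[4]->0 | ready=[4] | order so far=[3, 1, 0]
  pop 4: indeg[2]->0 | ready=[2] | order so far=[3, 1, 0, 4]
  pop 2: indeg[5]->0 | ready=[5] | order so far=[3, 1, 0, 4, 2]
  pop 5: no out-edges | ready=[] | order so far=[3, 1, 0, 4, 2, 5]
New canonical toposort: [3, 1, 0, 4, 2, 5]
Compare positions:
  Node 0: index 2 -> 2 (same)
  Node 1: index 1 -> 1 (same)
  Node 2: index 4 -> 4 (same)
  Node 3: index 0 -> 0 (same)
  Node 4: index 3 -> 3 (same)
  Node 5: index 5 -> 5 (same)
Nodes that changed position: none

Answer: none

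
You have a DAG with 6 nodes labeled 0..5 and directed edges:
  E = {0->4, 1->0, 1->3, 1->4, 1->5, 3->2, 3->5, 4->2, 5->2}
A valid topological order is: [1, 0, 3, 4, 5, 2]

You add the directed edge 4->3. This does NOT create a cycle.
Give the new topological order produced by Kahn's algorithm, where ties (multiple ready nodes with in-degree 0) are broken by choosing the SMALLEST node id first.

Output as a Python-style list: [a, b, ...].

Answer: [1, 0, 4, 3, 5, 2]

Derivation:
Old toposort: [1, 0, 3, 4, 5, 2]
Added edge: 4->3
Position of 4 (3) > position of 3 (2). Must reorder: 4 must now come before 3.
Run Kahn's algorithm (break ties by smallest node id):
  initial in-degrees: [1, 0, 3, 2, 2, 2]
  ready (indeg=0): [1]
  pop 1: indeg[0]->0; indeg[3]->1; indeg[4]->1; indeg[5]->1 | ready=[0] | order so far=[1]
  pop 0: indeg[4]->0 | ready=[4] | order so far=[1, 0]
  pop 4: indeg[2]->2; indeg[3]->0 | ready=[3] | order so far=[1, 0, 4]
  pop 3: indeg[2]->1; indeg[5]->0 | ready=[5] | order so far=[1, 0, 4, 3]
  pop 5: indeg[2]->0 | ready=[2] | order so far=[1, 0, 4, 3, 5]
  pop 2: no out-edges | ready=[] | order so far=[1, 0, 4, 3, 5, 2]
  Result: [1, 0, 4, 3, 5, 2]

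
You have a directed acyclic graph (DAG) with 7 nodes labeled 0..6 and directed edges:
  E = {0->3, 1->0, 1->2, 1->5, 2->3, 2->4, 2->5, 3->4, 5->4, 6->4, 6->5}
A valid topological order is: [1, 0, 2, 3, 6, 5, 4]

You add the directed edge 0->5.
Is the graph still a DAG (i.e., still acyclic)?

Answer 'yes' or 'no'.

Answer: yes

Derivation:
Given toposort: [1, 0, 2, 3, 6, 5, 4]
Position of 0: index 1; position of 5: index 5
New edge 0->5: forward
Forward edge: respects the existing order. Still a DAG, same toposort still valid.
Still a DAG? yes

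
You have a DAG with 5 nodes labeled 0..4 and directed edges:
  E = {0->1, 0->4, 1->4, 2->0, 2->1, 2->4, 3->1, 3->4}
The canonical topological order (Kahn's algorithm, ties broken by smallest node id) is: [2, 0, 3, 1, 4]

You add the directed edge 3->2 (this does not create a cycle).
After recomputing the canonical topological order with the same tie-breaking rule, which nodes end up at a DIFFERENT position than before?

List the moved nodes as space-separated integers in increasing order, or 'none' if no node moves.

Old toposort: [2, 0, 3, 1, 4]
Added edge 3->2
Recompute Kahn (smallest-id tiebreak):
  initial in-degrees: [1, 3, 1, 0, 4]
  ready (indeg=0): [3]
  pop 3: indeg[1]->2; indeg[2]->0; indeg[4]->3 | ready=[2] | order so far=[3]
  pop 2: indeg[0]->0; indeg[1]->1; indeg[4]->2 | ready=[0] | order so far=[3, 2]
  pop 0: indeg[1]->0; indeg[4]->1 | ready=[1] | order so far=[3, 2, 0]
  pop 1: indeg[4]->0 | ready=[4] | order so far=[3, 2, 0, 1]
  pop 4: no out-edges | ready=[] | order so far=[3, 2, 0, 1, 4]
New canonical toposort: [3, 2, 0, 1, 4]
Compare positions:
  Node 0: index 1 -> 2 (moved)
  Node 1: index 3 -> 3 (same)
  Node 2: index 0 -> 1 (moved)
  Node 3: index 2 -> 0 (moved)
  Node 4: index 4 -> 4 (same)
Nodes that changed position: 0 2 3

Answer: 0 2 3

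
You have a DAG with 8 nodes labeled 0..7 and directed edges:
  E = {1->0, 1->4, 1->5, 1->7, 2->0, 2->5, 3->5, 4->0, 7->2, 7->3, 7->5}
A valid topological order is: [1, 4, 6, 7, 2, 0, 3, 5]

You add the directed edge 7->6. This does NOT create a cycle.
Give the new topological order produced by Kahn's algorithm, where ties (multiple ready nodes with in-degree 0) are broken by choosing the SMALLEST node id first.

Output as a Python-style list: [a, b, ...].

Old toposort: [1, 4, 6, 7, 2, 0, 3, 5]
Added edge: 7->6
Position of 7 (3) > position of 6 (2). Must reorder: 7 must now come before 6.
Run Kahn's algorithm (break ties by smallest node id):
  initial in-degrees: [3, 0, 1, 1, 1, 4, 1, 1]
  ready (indeg=0): [1]
  pop 1: indeg[0]->2; indeg[4]->0; indeg[5]->3; indeg[7]->0 | ready=[4, 7] | order so far=[1]
  pop 4: indeg[0]->1 | ready=[7] | order so far=[1, 4]
  pop 7: indeg[2]->0; indeg[3]->0; indeg[5]->2; indeg[6]->0 | ready=[2, 3, 6] | order so far=[1, 4, 7]
  pop 2: indeg[0]->0; indeg[5]->1 | ready=[0, 3, 6] | order so far=[1, 4, 7, 2]
  pop 0: no out-edges | ready=[3, 6] | order so far=[1, 4, 7, 2, 0]
  pop 3: indeg[5]->0 | ready=[5, 6] | order so far=[1, 4, 7, 2, 0, 3]
  pop 5: no out-edges | ready=[6] | order so far=[1, 4, 7, 2, 0, 3, 5]
  pop 6: no out-edges | ready=[] | order so far=[1, 4, 7, 2, 0, 3, 5, 6]
  Result: [1, 4, 7, 2, 0, 3, 5, 6]

Answer: [1, 4, 7, 2, 0, 3, 5, 6]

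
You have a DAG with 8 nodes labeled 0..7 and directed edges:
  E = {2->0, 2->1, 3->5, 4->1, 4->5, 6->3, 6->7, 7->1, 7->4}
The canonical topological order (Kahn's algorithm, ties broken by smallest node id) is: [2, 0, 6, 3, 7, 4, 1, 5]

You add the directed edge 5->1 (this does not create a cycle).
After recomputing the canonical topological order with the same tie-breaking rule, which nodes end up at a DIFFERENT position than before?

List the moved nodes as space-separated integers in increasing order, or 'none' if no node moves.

Old toposort: [2, 0, 6, 3, 7, 4, 1, 5]
Added edge 5->1
Recompute Kahn (smallest-id tiebreak):
  initial in-degrees: [1, 4, 0, 1, 1, 2, 0, 1]
  ready (indeg=0): [2, 6]
  pop 2: indeg[0]->0; indeg[1]->3 | ready=[0, 6] | order so far=[2]
  pop 0: no out-edges | ready=[6] | order so far=[2, 0]
  pop 6: indeg[3]->0; indeg[7]->0 | ready=[3, 7] | order so far=[2, 0, 6]
  pop 3: indeg[5]->1 | ready=[7] | order so far=[2, 0, 6, 3]
  pop 7: indeg[1]->2; indeg[4]->0 | ready=[4] | order so far=[2, 0, 6, 3, 7]
  pop 4: indeg[1]->1; indeg[5]->0 | ready=[5] | order so far=[2, 0, 6, 3, 7, 4]
  pop 5: indeg[1]->0 | ready=[1] | order so far=[2, 0, 6, 3, 7, 4, 5]
  pop 1: no out-edges | ready=[] | order so far=[2, 0, 6, 3, 7, 4, 5, 1]
New canonical toposort: [2, 0, 6, 3, 7, 4, 5, 1]
Compare positions:
  Node 0: index 1 -> 1 (same)
  Node 1: index 6 -> 7 (moved)
  Node 2: index 0 -> 0 (same)
  Node 3: index 3 -> 3 (same)
  Node 4: index 5 -> 5 (same)
  Node 5: index 7 -> 6 (moved)
  Node 6: index 2 -> 2 (same)
  Node 7: index 4 -> 4 (same)
Nodes that changed position: 1 5

Answer: 1 5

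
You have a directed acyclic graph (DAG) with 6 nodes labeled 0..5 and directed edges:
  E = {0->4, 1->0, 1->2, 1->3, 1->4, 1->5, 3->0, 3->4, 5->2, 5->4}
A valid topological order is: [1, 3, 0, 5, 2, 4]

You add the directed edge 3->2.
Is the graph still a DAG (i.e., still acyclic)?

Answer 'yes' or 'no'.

Answer: yes

Derivation:
Given toposort: [1, 3, 0, 5, 2, 4]
Position of 3: index 1; position of 2: index 4
New edge 3->2: forward
Forward edge: respects the existing order. Still a DAG, same toposort still valid.
Still a DAG? yes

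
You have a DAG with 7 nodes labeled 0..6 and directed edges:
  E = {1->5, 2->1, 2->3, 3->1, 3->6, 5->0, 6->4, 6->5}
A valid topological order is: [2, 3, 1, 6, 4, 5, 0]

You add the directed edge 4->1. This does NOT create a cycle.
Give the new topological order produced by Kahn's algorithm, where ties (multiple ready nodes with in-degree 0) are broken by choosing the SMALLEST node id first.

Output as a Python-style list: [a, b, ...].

Old toposort: [2, 3, 1, 6, 4, 5, 0]
Added edge: 4->1
Position of 4 (4) > position of 1 (2). Must reorder: 4 must now come before 1.
Run Kahn's algorithm (break ties by smallest node id):
  initial in-degrees: [1, 3, 0, 1, 1, 2, 1]
  ready (indeg=0): [2]
  pop 2: indeg[1]->2; indeg[3]->0 | ready=[3] | order so far=[2]
  pop 3: indeg[1]->1; indeg[6]->0 | ready=[6] | order so far=[2, 3]
  pop 6: indeg[4]->0; indeg[5]->1 | ready=[4] | order so far=[2, 3, 6]
  pop 4: indeg[1]->0 | ready=[1] | order so far=[2, 3, 6, 4]
  pop 1: indeg[5]->0 | ready=[5] | order so far=[2, 3, 6, 4, 1]
  pop 5: indeg[0]->0 | ready=[0] | order so far=[2, 3, 6, 4, 1, 5]
  pop 0: no out-edges | ready=[] | order so far=[2, 3, 6, 4, 1, 5, 0]
  Result: [2, 3, 6, 4, 1, 5, 0]

Answer: [2, 3, 6, 4, 1, 5, 0]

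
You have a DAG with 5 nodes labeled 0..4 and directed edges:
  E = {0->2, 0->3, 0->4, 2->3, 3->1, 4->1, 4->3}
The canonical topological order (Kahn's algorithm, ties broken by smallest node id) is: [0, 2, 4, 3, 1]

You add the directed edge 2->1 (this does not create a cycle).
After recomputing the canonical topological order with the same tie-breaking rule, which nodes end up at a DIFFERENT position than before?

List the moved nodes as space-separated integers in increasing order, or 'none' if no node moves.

Answer: none

Derivation:
Old toposort: [0, 2, 4, 3, 1]
Added edge 2->1
Recompute Kahn (smallest-id tiebreak):
  initial in-degrees: [0, 3, 1, 3, 1]
  ready (indeg=0): [0]
  pop 0: indeg[2]->0; indeg[3]->2; indeg[4]->0 | ready=[2, 4] | order so far=[0]
  pop 2: indeg[1]->2; indeg[3]->1 | ready=[4] | order so far=[0, 2]
  pop 4: indeg[1]->1; indeg[3]->0 | ready=[3] | order so far=[0, 2, 4]
  pop 3: indeg[1]->0 | ready=[1] | order so far=[0, 2, 4, 3]
  pop 1: no out-edges | ready=[] | order so far=[0, 2, 4, 3, 1]
New canonical toposort: [0, 2, 4, 3, 1]
Compare positions:
  Node 0: index 0 -> 0 (same)
  Node 1: index 4 -> 4 (same)
  Node 2: index 1 -> 1 (same)
  Node 3: index 3 -> 3 (same)
  Node 4: index 2 -> 2 (same)
Nodes that changed position: none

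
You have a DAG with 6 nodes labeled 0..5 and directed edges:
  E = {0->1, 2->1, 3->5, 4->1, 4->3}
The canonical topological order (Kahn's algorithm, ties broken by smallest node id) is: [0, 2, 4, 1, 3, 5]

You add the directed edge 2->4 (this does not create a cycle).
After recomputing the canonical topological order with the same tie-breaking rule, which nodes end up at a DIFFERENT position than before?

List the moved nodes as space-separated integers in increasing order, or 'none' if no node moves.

Answer: none

Derivation:
Old toposort: [0, 2, 4, 1, 3, 5]
Added edge 2->4
Recompute Kahn (smallest-id tiebreak):
  initial in-degrees: [0, 3, 0, 1, 1, 1]
  ready (indeg=0): [0, 2]
  pop 0: indeg[1]->2 | ready=[2] | order so far=[0]
  pop 2: indeg[1]->1; indeg[4]->0 | ready=[4] | order so far=[0, 2]
  pop 4: indeg[1]->0; indeg[3]->0 | ready=[1, 3] | order so far=[0, 2, 4]
  pop 1: no out-edges | ready=[3] | order so far=[0, 2, 4, 1]
  pop 3: indeg[5]->0 | ready=[5] | order so far=[0, 2, 4, 1, 3]
  pop 5: no out-edges | ready=[] | order so far=[0, 2, 4, 1, 3, 5]
New canonical toposort: [0, 2, 4, 1, 3, 5]
Compare positions:
  Node 0: index 0 -> 0 (same)
  Node 1: index 3 -> 3 (same)
  Node 2: index 1 -> 1 (same)
  Node 3: index 4 -> 4 (same)
  Node 4: index 2 -> 2 (same)
  Node 5: index 5 -> 5 (same)
Nodes that changed position: none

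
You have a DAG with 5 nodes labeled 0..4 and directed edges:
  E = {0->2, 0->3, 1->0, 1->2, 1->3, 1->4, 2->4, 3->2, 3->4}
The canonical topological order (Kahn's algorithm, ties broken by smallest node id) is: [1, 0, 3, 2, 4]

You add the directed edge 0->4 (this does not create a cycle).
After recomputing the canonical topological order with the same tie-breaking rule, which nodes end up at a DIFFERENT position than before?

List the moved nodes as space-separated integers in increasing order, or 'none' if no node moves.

Answer: none

Derivation:
Old toposort: [1, 0, 3, 2, 4]
Added edge 0->4
Recompute Kahn (smallest-id tiebreak):
  initial in-degrees: [1, 0, 3, 2, 4]
  ready (indeg=0): [1]
  pop 1: indeg[0]->0; indeg[2]->2; indeg[3]->1; indeg[4]->3 | ready=[0] | order so far=[1]
  pop 0: indeg[2]->1; indeg[3]->0; indeg[4]->2 | ready=[3] | order so far=[1, 0]
  pop 3: indeg[2]->0; indeg[4]->1 | ready=[2] | order so far=[1, 0, 3]
  pop 2: indeg[4]->0 | ready=[4] | order so far=[1, 0, 3, 2]
  pop 4: no out-edges | ready=[] | order so far=[1, 0, 3, 2, 4]
New canonical toposort: [1, 0, 3, 2, 4]
Compare positions:
  Node 0: index 1 -> 1 (same)
  Node 1: index 0 -> 0 (same)
  Node 2: index 3 -> 3 (same)
  Node 3: index 2 -> 2 (same)
  Node 4: index 4 -> 4 (same)
Nodes that changed position: none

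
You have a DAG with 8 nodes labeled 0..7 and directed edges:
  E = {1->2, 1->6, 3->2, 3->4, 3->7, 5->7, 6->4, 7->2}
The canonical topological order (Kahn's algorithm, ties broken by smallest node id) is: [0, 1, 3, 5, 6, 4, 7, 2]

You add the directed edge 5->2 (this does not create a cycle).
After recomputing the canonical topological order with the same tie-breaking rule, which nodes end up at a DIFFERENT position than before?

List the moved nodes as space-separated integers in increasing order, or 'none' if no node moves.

Old toposort: [0, 1, 3, 5, 6, 4, 7, 2]
Added edge 5->2
Recompute Kahn (smallest-id tiebreak):
  initial in-degrees: [0, 0, 4, 0, 2, 0, 1, 2]
  ready (indeg=0): [0, 1, 3, 5]
  pop 0: no out-edges | ready=[1, 3, 5] | order so far=[0]
  pop 1: indeg[2]->3; indeg[6]->0 | ready=[3, 5, 6] | order so far=[0, 1]
  pop 3: indeg[2]->2; indeg[4]->1; indeg[7]->1 | ready=[5, 6] | order so far=[0, 1, 3]
  pop 5: indeg[2]->1; indeg[7]->0 | ready=[6, 7] | order so far=[0, 1, 3, 5]
  pop 6: indeg[4]->0 | ready=[4, 7] | order so far=[0, 1, 3, 5, 6]
  pop 4: no out-edges | ready=[7] | order so far=[0, 1, 3, 5, 6, 4]
  pop 7: indeg[2]->0 | ready=[2] | order so far=[0, 1, 3, 5, 6, 4, 7]
  pop 2: no out-edges | ready=[] | order so far=[0, 1, 3, 5, 6, 4, 7, 2]
New canonical toposort: [0, 1, 3, 5, 6, 4, 7, 2]
Compare positions:
  Node 0: index 0 -> 0 (same)
  Node 1: index 1 -> 1 (same)
  Node 2: index 7 -> 7 (same)
  Node 3: index 2 -> 2 (same)
  Node 4: index 5 -> 5 (same)
  Node 5: index 3 -> 3 (same)
  Node 6: index 4 -> 4 (same)
  Node 7: index 6 -> 6 (same)
Nodes that changed position: none

Answer: none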